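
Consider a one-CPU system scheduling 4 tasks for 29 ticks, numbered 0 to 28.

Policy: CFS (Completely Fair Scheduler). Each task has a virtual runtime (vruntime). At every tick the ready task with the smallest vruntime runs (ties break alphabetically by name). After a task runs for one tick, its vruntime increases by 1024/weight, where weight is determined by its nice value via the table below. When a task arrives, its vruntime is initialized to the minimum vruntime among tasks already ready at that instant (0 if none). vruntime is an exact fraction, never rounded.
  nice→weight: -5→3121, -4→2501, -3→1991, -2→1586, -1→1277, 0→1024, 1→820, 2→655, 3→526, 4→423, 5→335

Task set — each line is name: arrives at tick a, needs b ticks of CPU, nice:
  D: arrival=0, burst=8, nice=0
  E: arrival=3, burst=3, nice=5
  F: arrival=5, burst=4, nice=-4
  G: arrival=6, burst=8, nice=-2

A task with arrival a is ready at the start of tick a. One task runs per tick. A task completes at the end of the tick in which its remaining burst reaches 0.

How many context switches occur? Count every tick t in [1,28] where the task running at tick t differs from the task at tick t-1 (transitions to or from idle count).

context switches = 17

t=0: vr[D=0] → run D
t=1: vr[D=1] → run D
t=2: vr[D=2] → run D
t=3: vr[D=3 E=3] → run D
t=4: vr[D=4 E=3] → run E
t=5: vr[D=4 E=2029/335 F=4] → run D
t=6: vr[D=5 E=2029/335 F=4 G=4] → run F
t=7: vr[D=5 E=2029/335 F=11028/2501 G=4] → run G
t=8: vr[D=5 E=2029/335 F=11028/2501 G=3684/793] → run F
t=9: vr[D=5 E=2029/335 F=12052/2501 G=3684/793] → run G
t=10: vr[D=5 E=2029/335 F=12052/2501 G=4196/793] → run F
t=11: vr[D=5 E=2029/335 F=13076/2501 G=4196/793] → run D
t=12: vr[D=6 E=2029/335 F=13076/2501 G=4196/793] → run F
t=13: vr[D=6 E=2029/335 G=4196/793] → run G
t=14: vr[D=6 E=2029/335 G=4708/793] → run G
t=15: vr[D=6 E=2029/335 G=5220/793] → run D
t=16: vr[D=7 E=2029/335 G=5220/793] → run E
t=17: vr[D=7 E=3053/335 G=5220/793] → run G
t=18: vr[D=7 E=3053/335 G=5732/793] → run D
t=19: vr[E=3053/335 G=5732/793] → run G
t=20: vr[E=3053/335 G=6244/793] → run G
t=21: vr[E=3053/335 G=6756/793] → run G
t=22: vr[E=3053/335] → run E
t=23: (idle)
t=24: (idle)
t=25: (idle)
t=26: (idle)
t=27: (idle)
t=28: (idle)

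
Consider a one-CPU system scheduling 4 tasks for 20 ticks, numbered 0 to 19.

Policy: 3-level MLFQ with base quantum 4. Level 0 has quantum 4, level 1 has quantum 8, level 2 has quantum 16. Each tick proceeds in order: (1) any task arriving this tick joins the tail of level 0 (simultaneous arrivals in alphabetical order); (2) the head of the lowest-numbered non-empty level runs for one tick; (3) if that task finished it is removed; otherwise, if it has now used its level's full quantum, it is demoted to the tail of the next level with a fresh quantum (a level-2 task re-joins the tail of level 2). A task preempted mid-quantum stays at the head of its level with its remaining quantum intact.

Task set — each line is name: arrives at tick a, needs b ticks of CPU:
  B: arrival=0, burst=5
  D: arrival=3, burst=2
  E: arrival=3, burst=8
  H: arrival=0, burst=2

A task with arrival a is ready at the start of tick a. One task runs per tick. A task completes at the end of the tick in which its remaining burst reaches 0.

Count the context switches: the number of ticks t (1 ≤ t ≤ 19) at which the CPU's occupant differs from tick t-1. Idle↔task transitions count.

context switches = 6

t=0: L0/L1/L2 = BH/-/- → run B
t=1: L0/L1/L2 = BH/-/- → run B
t=2: L0/L1/L2 = BH/-/- → run B
t=3: L0/L1/L2 = BHDE/-/- → run B
t=4: L0/L1/L2 = HDE/B/- → run H
t=5: L0/L1/L2 = HDE/B/- → run H
t=6: L0/L1/L2 = DE/B/- → run D
t=7: L0/L1/L2 = DE/B/- → run D
t=8: L0/L1/L2 = E/B/- → run E
t=9: L0/L1/L2 = E/B/- → run E
t=10: L0/L1/L2 = E/B/- → run E
t=11: L0/L1/L2 = E/B/- → run E
t=12: L0/L1/L2 = -/BE/- → run B
t=13: L0/L1/L2 = -/E/- → run E
t=14: L0/L1/L2 = -/E/- → run E
t=15: L0/L1/L2 = -/E/- → run E
t=16: L0/L1/L2 = -/E/- → run E
t=17: (idle)
t=18: (idle)
t=19: (idle)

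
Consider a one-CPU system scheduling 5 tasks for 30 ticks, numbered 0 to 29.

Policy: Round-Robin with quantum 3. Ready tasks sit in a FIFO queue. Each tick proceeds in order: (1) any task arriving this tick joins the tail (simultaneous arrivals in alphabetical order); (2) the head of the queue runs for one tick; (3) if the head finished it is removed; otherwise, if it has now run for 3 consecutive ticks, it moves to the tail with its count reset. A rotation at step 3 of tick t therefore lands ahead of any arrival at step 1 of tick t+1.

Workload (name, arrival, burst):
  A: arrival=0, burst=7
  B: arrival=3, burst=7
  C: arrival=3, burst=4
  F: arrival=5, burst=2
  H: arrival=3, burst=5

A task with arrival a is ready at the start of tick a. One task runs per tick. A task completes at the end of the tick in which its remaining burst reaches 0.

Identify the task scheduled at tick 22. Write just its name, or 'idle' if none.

t=0: queue=[A] q_used=0 → run A
t=1: queue=[A] q_used=1 → run A
t=2: queue=[A] q_used=2 → run A
t=3: queue=[A,B,C,H] q_used=0 → run A
t=4: queue=[A,B,C,H] q_used=1 → run A
t=5: queue=[A,B,C,H,F] q_used=2 → run A
t=6: queue=[B,C,H,F,A] q_used=0 → run B
t=7: queue=[B,C,H,F,A] q_used=1 → run B
t=8: queue=[B,C,H,F,A] q_used=2 → run B
t=9: queue=[C,H,F,A,B] q_used=0 → run C
t=10: queue=[C,H,F,A,B] q_used=1 → run C
t=11: queue=[C,H,F,A,B] q_used=2 → run C
t=12: queue=[H,F,A,B,C] q_used=0 → run H
t=13: queue=[H,F,A,B,C] q_used=1 → run H
t=14: queue=[H,F,A,B,C] q_used=2 → run H
t=15: queue=[F,A,B,C,H] q_used=0 → run F
t=16: queue=[F,A,B,C,H] q_used=1 → run F
t=17: queue=[A,B,C,H] q_used=0 → run A
t=18: queue=[B,C,H] q_used=0 → run B
t=19: queue=[B,C,H] q_used=1 → run B
t=20: queue=[B,C,H] q_used=2 → run B
t=21: queue=[C,H,B] q_used=0 → run C
t=22: queue=[H,B] q_used=0 → run H
t=23: queue=[H,B] q_used=1 → run H
t=24: queue=[B] q_used=0 → run B
t=25: (idle)
t=26: (idle)
t=27: (idle)
t=28: (idle)
t=29: (idle)

running at tick 22 = H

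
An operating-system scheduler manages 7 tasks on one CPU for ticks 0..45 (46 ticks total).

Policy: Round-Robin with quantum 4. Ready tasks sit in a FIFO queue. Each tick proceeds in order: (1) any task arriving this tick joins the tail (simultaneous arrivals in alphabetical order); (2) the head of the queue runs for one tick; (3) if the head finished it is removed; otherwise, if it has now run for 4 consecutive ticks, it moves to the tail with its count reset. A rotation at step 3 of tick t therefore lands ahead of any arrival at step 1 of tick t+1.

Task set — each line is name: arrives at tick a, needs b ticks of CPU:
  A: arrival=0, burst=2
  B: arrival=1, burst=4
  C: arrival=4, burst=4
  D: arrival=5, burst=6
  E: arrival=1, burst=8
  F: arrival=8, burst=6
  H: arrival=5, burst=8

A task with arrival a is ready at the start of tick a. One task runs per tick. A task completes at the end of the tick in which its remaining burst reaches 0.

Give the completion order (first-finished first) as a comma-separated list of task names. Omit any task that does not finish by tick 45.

t=0: queue=[A] q_used=0 → run A
t=1: queue=[A,B,E] q_used=1 → run A
t=2: queue=[B,E] q_used=0 → run B
t=3: queue=[B,E] q_used=1 → run B
t=4: queue=[B,E,C] q_used=2 → run B
t=5: queue=[B,E,C,D,H] q_used=3 → run B
t=6: queue=[E,C,D,H] q_used=0 → run E
t=7: queue=[E,C,D,H] q_used=1 → run E
t=8: queue=[E,C,D,H,F] q_used=2 → run E
t=9: queue=[E,C,D,H,F] q_used=3 → run E
t=10: queue=[C,D,H,F,E] q_used=0 → run C
t=11: queue=[C,D,H,F,E] q_used=1 → run C
t=12: queue=[C,D,H,F,E] q_used=2 → run C
t=13: queue=[C,D,H,F,E] q_used=3 → run C
t=14: queue=[D,H,F,E] q_used=0 → run D
t=15: queue=[D,H,F,E] q_used=1 → run D
t=16: queue=[D,H,F,E] q_used=2 → run D
t=17: queue=[D,H,F,E] q_used=3 → run D
t=18: queue=[H,F,E,D] q_used=0 → run H
t=19: queue=[H,F,E,D] q_used=1 → run H
t=20: queue=[H,F,E,D] q_used=2 → run H
t=21: queue=[H,F,E,D] q_used=3 → run H
t=22: queue=[F,E,D,H] q_used=0 → run F
t=23: queue=[F,E,D,H] q_used=1 → run F
t=24: queue=[F,E,D,H] q_used=2 → run F
t=25: queue=[F,E,D,H] q_used=3 → run F
t=26: queue=[E,D,H,F] q_used=0 → run E
t=27: queue=[E,D,H,F] q_used=1 → run E
t=28: queue=[E,D,H,F] q_used=2 → run E
t=29: queue=[E,D,H,F] q_used=3 → run E
t=30: queue=[D,H,F] q_used=0 → run D
t=31: queue=[D,H,F] q_used=1 → run D
t=32: queue=[H,F] q_used=0 → run H
t=33: queue=[H,F] q_used=1 → run H
t=34: queue=[H,F] q_used=2 → run H
t=35: queue=[H,F] q_used=3 → run H
t=36: queue=[F] q_used=0 → run F
t=37: queue=[F] q_used=1 → run F
t=38: (idle)
t=39: (idle)
t=40: (idle)
t=41: (idle)
t=42: (idle)
t=43: (idle)
t=44: (idle)
t=45: (idle)

completion order = A, B, C, E, D, H, F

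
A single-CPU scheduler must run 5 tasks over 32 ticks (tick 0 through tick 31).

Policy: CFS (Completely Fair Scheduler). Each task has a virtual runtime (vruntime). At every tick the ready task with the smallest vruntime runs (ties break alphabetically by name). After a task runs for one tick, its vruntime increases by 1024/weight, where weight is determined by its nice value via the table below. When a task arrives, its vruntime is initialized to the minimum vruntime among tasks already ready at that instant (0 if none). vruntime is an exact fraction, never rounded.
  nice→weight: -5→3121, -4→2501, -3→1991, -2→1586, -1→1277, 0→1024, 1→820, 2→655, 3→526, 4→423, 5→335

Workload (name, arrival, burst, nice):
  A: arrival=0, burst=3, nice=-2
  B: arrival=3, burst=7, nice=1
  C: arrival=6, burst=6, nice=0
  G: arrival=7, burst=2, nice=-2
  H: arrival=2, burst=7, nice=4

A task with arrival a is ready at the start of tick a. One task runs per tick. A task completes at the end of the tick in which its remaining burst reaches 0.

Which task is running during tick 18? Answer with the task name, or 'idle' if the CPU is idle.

t=0: vr[A=0] → run A
t=1: vr[A=512/793] → run A
t=2: vr[A=1024/793 H=1024/793] → run A
t=3: vr[B=1024/793 H=1024/793] → run B
t=4: vr[B=412928/162565 H=1024/793] → run H
t=5: vr[B=412928/162565 H=1245184/335439] → run B
t=6: vr[B=615936/162565 C=1245184/335439 H=1245184/335439] → run C
t=7: vr[B=615936/162565 C=1580623/335439 G=1245184/335439 H=1245184/335439] → run G
t=8: vr[B=615936/162565 C=1580623/335439 G=1461760/335439 H=1245184/335439] → run H
t=9: vr[B=615936/162565 C=1580623/335439 G=1461760/335439 H=2057216/335439] → run B
t=10: vr[B=818944/162565 C=1580623/335439 G=1461760/335439 H=2057216/335439] → run G
t=11: vr[B=818944/162565 C=1580623/335439 H=2057216/335439] → run C
t=12: vr[B=818944/162565 C=1916062/335439 H=2057216/335439] → run B
t=13: vr[B=1021952/162565 C=1916062/335439 H=2057216/335439] → run C
t=14: vr[B=1021952/162565 C=2251501/335439 H=2057216/335439] → run H
t=15: vr[B=1021952/162565 C=2251501/335439 H=956416/111813] → run B
t=16: vr[B=244992/32513 C=2251501/335439 H=956416/111813] → run C
t=17: vr[B=244992/32513 C=2586940/335439 H=956416/111813] → run B
t=18: vr[B=1427968/162565 C=2586940/335439 H=956416/111813] → run C
t=19: vr[B=1427968/162565 C=2922379/335439 H=956416/111813] → run H
t=20: vr[B=1427968/162565 C=2922379/335439 H=3681280/335439] → run C
t=21: vr[B=1427968/162565 H=3681280/335439] → run B
t=22: vr[H=3681280/335439] → run H
t=23: vr[H=4493312/335439] → run H
t=24: vr[H=1768448/111813] → run H
t=25: (idle)
t=26: (idle)
t=27: (idle)
t=28: (idle)
t=29: (idle)
t=30: (idle)
t=31: (idle)

running at tick 18 = C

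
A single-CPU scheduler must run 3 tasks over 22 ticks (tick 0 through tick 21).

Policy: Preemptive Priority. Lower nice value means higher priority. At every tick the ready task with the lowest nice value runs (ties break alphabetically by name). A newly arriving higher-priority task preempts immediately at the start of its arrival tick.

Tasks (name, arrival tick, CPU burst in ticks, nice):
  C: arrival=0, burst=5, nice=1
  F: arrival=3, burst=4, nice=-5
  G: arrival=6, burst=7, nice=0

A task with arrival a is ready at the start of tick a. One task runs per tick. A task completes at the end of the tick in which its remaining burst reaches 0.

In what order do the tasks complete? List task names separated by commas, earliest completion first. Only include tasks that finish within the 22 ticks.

completion order = F, G, C

t=0: ready={C} → run C
t=1: ready={C} → run C
t=2: ready={C} → run C
t=3: ready={C,F} → run F
t=4: ready={C,F} → run F
t=5: ready={C,F} → run F
t=6: ready={C,F,G} → run F
t=7: ready={C,G} → run G
t=8: ready={C,G} → run G
t=9: ready={C,G} → run G
t=10: ready={C,G} → run G
t=11: ready={C,G} → run G
t=12: ready={C,G} → run G
t=13: ready={C,G} → run G
t=14: ready={C} → run C
t=15: ready={C} → run C
t=16: (idle)
t=17: (idle)
t=18: (idle)
t=19: (idle)
t=20: (idle)
t=21: (idle)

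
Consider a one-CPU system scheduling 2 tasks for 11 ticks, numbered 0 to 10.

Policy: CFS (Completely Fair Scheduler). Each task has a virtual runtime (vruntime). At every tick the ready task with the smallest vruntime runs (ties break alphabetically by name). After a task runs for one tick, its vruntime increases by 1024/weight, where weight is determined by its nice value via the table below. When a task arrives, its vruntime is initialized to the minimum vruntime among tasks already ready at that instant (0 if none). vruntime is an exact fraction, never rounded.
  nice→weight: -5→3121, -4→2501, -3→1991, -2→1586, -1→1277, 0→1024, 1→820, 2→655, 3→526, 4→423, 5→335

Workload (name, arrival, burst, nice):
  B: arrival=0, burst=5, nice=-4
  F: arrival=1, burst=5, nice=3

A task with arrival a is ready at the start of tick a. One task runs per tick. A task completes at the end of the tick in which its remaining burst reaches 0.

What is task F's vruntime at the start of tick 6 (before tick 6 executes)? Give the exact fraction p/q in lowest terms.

t=0: vr[B=0] → run B
t=1: vr[B=1024/2501 F=1024/2501] → run B
t=2: vr[B=2048/2501 F=1024/2501] → run F
t=3: vr[B=2048/2501 F=1549824/657763] → run B
t=4: vr[B=3072/2501 F=1549824/657763] → run B
t=5: vr[B=4096/2501 F=1549824/657763] → run B
t=6: vr[F=1549824/657763] → run F
t=7: vr[F=2830336/657763] → run F
t=8: vr[F=4110848/657763] → run F
t=9: vr[F=5391360/657763] → run F
t=10: (idle)

vruntime(F, start of tick 6) = 1549824/657763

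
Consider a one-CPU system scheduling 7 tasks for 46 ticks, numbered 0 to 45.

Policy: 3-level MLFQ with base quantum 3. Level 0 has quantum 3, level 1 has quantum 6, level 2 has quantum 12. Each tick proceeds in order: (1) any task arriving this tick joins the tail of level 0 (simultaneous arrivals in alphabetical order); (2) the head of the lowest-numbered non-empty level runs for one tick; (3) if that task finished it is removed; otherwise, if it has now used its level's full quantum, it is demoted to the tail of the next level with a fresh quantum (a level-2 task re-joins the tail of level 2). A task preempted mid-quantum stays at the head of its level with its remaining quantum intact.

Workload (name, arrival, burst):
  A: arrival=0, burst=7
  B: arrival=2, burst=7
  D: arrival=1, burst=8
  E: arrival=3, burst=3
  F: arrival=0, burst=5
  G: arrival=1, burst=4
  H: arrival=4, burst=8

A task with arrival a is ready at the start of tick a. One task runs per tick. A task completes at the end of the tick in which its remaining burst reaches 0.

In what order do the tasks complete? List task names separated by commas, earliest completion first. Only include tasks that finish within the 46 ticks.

completion order = E, A, F, D, G, B, H

t=0: L0/L1/L2 = AF/-/- → run A
t=1: L0/L1/L2 = AFDG/-/- → run A
t=2: L0/L1/L2 = AFDGB/-/- → run A
t=3: L0/L1/L2 = FDGBE/A/- → run F
t=4: L0/L1/L2 = FDGBEH/A/- → run F
t=5: L0/L1/L2 = FDGBEH/A/- → run F
t=6: L0/L1/L2 = DGBEH/AF/- → run D
t=7: L0/L1/L2 = DGBEH/AF/- → run D
t=8: L0/L1/L2 = DGBEH/AF/- → run D
t=9: L0/L1/L2 = GBEH/AFD/- → run G
t=10: L0/L1/L2 = GBEH/AFD/- → run G
t=11: L0/L1/L2 = GBEH/AFD/- → run G
t=12: L0/L1/L2 = BEH/AFDG/- → run B
t=13: L0/L1/L2 = BEH/AFDG/- → run B
t=14: L0/L1/L2 = BEH/AFDG/- → run B
t=15: L0/L1/L2 = EH/AFDGB/- → run E
t=16: L0/L1/L2 = EH/AFDGB/- → run E
t=17: L0/L1/L2 = EH/AFDGB/- → run E
t=18: L0/L1/L2 = H/AFDGB/- → run H
t=19: L0/L1/L2 = H/AFDGB/- → run H
t=20: L0/L1/L2 = H/AFDGB/- → run H
t=21: L0/L1/L2 = -/AFDGBH/- → run A
t=22: L0/L1/L2 = -/AFDGBH/- → run A
t=23: L0/L1/L2 = -/AFDGBH/- → run A
t=24: L0/L1/L2 = -/AFDGBH/- → run A
t=25: L0/L1/L2 = -/FDGBH/- → run F
t=26: L0/L1/L2 = -/FDGBH/- → run F
t=27: L0/L1/L2 = -/DGBH/- → run D
t=28: L0/L1/L2 = -/DGBH/- → run D
t=29: L0/L1/L2 = -/DGBH/- → run D
t=30: L0/L1/L2 = -/DGBH/- → run D
t=31: L0/L1/L2 = -/DGBH/- → run D
t=32: L0/L1/L2 = -/GBH/- → run G
t=33: L0/L1/L2 = -/BH/- → run B
t=34: L0/L1/L2 = -/BH/- → run B
t=35: L0/L1/L2 = -/BH/- → run B
t=36: L0/L1/L2 = -/BH/- → run B
t=37: L0/L1/L2 = -/H/- → run H
t=38: L0/L1/L2 = -/H/- → run H
t=39: L0/L1/L2 = -/H/- → run H
t=40: L0/L1/L2 = -/H/- → run H
t=41: L0/L1/L2 = -/H/- → run H
t=42: (idle)
t=43: (idle)
t=44: (idle)
t=45: (idle)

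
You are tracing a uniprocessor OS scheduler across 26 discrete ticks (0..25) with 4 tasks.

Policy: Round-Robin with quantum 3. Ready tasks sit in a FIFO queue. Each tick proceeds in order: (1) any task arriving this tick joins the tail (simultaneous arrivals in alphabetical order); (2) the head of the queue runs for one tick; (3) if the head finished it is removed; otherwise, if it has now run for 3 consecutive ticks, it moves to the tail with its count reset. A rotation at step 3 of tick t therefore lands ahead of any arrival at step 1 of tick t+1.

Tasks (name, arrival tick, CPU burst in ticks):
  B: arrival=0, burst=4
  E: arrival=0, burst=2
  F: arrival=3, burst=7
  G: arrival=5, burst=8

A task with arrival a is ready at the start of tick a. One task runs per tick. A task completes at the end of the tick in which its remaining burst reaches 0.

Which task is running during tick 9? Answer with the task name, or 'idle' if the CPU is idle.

t=0: queue=[B,E] q_used=0 → run B
t=1: queue=[B,E] q_used=1 → run B
t=2: queue=[B,E] q_used=2 → run B
t=3: queue=[E,B,F] q_used=0 → run E
t=4: queue=[E,B,F] q_used=1 → run E
t=5: queue=[B,F,G] q_used=0 → run B
t=6: queue=[F,G] q_used=0 → run F
t=7: queue=[F,G] q_used=1 → run F
t=8: queue=[F,G] q_used=2 → run F
t=9: queue=[G,F] q_used=0 → run G
t=10: queue=[G,F] q_used=1 → run G
t=11: queue=[G,F] q_used=2 → run G
t=12: queue=[F,G] q_used=0 → run F
t=13: queue=[F,G] q_used=1 → run F
t=14: queue=[F,G] q_used=2 → run F
t=15: queue=[G,F] q_used=0 → run G
t=16: queue=[G,F] q_used=1 → run G
t=17: queue=[G,F] q_used=2 → run G
t=18: queue=[F,G] q_used=0 → run F
t=19: queue=[G] q_used=0 → run G
t=20: queue=[G] q_used=1 → run G
t=21: (idle)
t=22: (idle)
t=23: (idle)
t=24: (idle)
t=25: (idle)

running at tick 9 = G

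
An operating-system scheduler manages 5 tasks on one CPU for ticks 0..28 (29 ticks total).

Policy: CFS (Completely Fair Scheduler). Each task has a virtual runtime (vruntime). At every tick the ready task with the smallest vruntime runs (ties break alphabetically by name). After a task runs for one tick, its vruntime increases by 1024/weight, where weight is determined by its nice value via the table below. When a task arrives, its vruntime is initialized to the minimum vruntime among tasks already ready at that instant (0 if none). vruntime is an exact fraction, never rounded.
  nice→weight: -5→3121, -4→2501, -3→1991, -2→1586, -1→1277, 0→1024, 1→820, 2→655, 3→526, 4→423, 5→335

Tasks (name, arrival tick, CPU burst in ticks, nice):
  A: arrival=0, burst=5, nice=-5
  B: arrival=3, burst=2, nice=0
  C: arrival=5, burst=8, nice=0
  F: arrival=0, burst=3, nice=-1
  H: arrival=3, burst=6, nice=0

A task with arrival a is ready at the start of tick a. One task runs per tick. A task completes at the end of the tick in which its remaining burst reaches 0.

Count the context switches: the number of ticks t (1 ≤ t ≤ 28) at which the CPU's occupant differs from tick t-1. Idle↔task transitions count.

context switches = 21

t=0: vr[A=0 F=0] → run A
t=1: vr[A=1024/3121 F=0] → run F
t=2: vr[A=1024/3121 F=1024/1277] → run A
t=3: vr[A=2048/3121 B=2048/3121 F=1024/1277 H=2048/3121] → run A
t=4: vr[A=3072/3121 B=2048/3121 F=1024/1277 H=2048/3121] → run B
t=5: vr[A=3072/3121 B=5169/3121 C=2048/3121 F=1024/1277 H=2048/3121] → run C
t=6: vr[A=3072/3121 B=5169/3121 C=5169/3121 F=1024/1277 H=2048/3121] → run H
t=7: vr[A=3072/3121 B=5169/3121 C=5169/3121 F=1024/1277 H=5169/3121] → run F
t=8: vr[A=3072/3121 B=5169/3121 C=5169/3121 F=2048/1277 H=5169/3121] → run A
t=9: vr[A=4096/3121 B=5169/3121 C=5169/3121 F=2048/1277 H=5169/3121] → run A
t=10: vr[B=5169/3121 C=5169/3121 F=2048/1277 H=5169/3121] → run F
t=11: vr[B=5169/3121 C=5169/3121 H=5169/3121] → run B
t=12: vr[C=5169/3121 H=5169/3121] → run C
t=13: vr[C=8290/3121 H=5169/3121] → run H
t=14: vr[C=8290/3121 H=8290/3121] → run C
t=15: vr[C=11411/3121 H=8290/3121] → run H
t=16: vr[C=11411/3121 H=11411/3121] → run C
t=17: vr[C=14532/3121 H=11411/3121] → run H
t=18: vr[C=14532/3121 H=14532/3121] → run C
t=19: vr[C=17653/3121 H=14532/3121] → run H
t=20: vr[C=17653/3121 H=17653/3121] → run C
t=21: vr[C=20774/3121 H=17653/3121] → run H
t=22: vr[C=20774/3121] → run C
t=23: vr[C=23895/3121] → run C
t=24: (idle)
t=25: (idle)
t=26: (idle)
t=27: (idle)
t=28: (idle)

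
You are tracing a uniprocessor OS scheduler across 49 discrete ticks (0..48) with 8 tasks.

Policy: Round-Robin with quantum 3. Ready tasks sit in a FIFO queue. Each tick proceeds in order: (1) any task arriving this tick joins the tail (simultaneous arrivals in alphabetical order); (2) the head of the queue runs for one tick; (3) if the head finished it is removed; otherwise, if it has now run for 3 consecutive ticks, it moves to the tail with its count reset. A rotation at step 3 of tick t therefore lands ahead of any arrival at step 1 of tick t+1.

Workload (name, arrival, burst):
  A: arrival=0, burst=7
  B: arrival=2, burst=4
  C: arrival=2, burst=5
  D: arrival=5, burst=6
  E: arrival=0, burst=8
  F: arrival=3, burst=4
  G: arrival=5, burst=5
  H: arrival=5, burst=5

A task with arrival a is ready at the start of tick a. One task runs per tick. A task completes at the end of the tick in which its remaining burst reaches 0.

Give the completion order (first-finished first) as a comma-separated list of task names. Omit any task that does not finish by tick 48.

completion order = B, C, A, F, D, G, H, E

t=0: queue=[A,E] q_used=0 → run A
t=1: queue=[A,E] q_used=1 → run A
t=2: queue=[A,E,B,C] q_used=2 → run A
t=3: queue=[E,B,C,A,F] q_used=0 → run E
t=4: queue=[E,B,C,A,F] q_used=1 → run E
t=5: queue=[E,B,C,A,F,D,G,H] q_used=2 → run E
t=6: queue=[B,C,A,F,D,G,H,E] q_used=0 → run B
t=7: queue=[B,C,A,F,D,G,H,E] q_used=1 → run B
t=8: queue=[B,C,A,F,D,G,H,E] q_used=2 → run B
t=9: queue=[C,A,F,D,G,H,E,B] q_used=0 → run C
t=10: queue=[C,A,F,D,G,H,E,B] q_used=1 → run C
t=11: queue=[C,A,F,D,G,H,E,B] q_used=2 → run C
t=12: queue=[A,F,D,G,H,E,B,C] q_used=0 → run A
t=13: queue=[A,F,D,G,H,E,B,C] q_used=1 → run A
t=14: queue=[A,F,D,G,H,E,B,C] q_used=2 → run A
t=15: queue=[F,D,G,H,E,B,C,A] q_used=0 → run F
t=16: queue=[F,D,G,H,E,B,C,A] q_used=1 → run F
t=17: queue=[F,D,G,H,E,B,C,A] q_used=2 → run F
t=18: queue=[D,G,H,E,B,C,A,F] q_used=0 → run D
t=19: queue=[D,G,H,E,B,C,A,F] q_used=1 → run D
t=20: queue=[D,G,H,E,B,C,A,F] q_used=2 → run D
t=21: queue=[G,H,E,B,C,A,F,D] q_used=0 → run G
t=22: queue=[G,H,E,B,C,A,F,D] q_used=1 → run G
t=23: queue=[G,H,E,B,C,A,F,D] q_used=2 → run G
t=24: queue=[H,E,B,C,A,F,D,G] q_used=0 → run H
t=25: queue=[H,E,B,C,A,F,D,G] q_used=1 → run H
t=26: queue=[H,E,B,C,A,F,D,G] q_used=2 → run H
t=27: queue=[E,B,C,A,F,D,G,H] q_used=0 → run E
t=28: queue=[E,B,C,A,F,D,G,H] q_used=1 → run E
t=29: queue=[E,B,C,A,F,D,G,H] q_used=2 → run E
t=30: queue=[B,C,A,F,D,G,H,E] q_used=0 → run B
t=31: queue=[C,A,F,D,G,H,E] q_used=0 → run C
t=32: queue=[C,A,F,D,G,H,E] q_used=1 → run C
t=33: queue=[A,F,D,G,H,E] q_used=0 → run A
t=34: queue=[F,D,G,H,E] q_used=0 → run F
t=35: queue=[D,G,H,E] q_used=0 → run D
t=36: queue=[D,G,H,E] q_used=1 → run D
t=37: queue=[D,G,H,E] q_used=2 → run D
t=38: queue=[G,H,E] q_used=0 → run G
t=39: queue=[G,H,E] q_used=1 → run G
t=40: queue=[H,E] q_used=0 → run H
t=41: queue=[H,E] q_used=1 → run H
t=42: queue=[E] q_used=0 → run E
t=43: queue=[E] q_used=1 → run E
t=44: (idle)
t=45: (idle)
t=46: (idle)
t=47: (idle)
t=48: (idle)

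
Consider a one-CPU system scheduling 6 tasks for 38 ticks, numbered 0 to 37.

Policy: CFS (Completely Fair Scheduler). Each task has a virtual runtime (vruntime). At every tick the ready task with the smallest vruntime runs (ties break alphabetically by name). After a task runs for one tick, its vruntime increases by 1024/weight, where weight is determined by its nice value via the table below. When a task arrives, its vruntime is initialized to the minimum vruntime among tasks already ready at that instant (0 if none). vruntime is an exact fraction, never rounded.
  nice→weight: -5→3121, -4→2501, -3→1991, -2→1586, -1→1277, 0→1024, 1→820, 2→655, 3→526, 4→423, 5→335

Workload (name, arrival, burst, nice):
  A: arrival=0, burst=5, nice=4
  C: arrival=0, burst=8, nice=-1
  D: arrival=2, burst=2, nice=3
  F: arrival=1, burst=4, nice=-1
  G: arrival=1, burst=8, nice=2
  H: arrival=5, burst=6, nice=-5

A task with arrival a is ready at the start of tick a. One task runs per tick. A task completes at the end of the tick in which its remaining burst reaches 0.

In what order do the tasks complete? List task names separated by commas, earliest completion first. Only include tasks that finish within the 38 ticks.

t=0: vr[A=0 C=0] → run A
t=1: vr[A=1024/423 C=0 F=0 G=0] → run C
t=2: vr[A=1024/423 C=1024/1277 D=0 F=0 G=0] → run D
t=3: vr[A=1024/423 C=1024/1277 D=512/263 F=0 G=0] → run F
t=4: vr[A=1024/423 C=1024/1277 D=512/263 F=1024/1277 G=0] → run G
t=5: vr[A=1024/423 C=1024/1277 D=512/263 F=1024/1277 G=1024/655 H=1024/1277] → run C
t=6: vr[A=1024/423 C=2048/1277 D=512/263 F=1024/1277 G=1024/655 H=1024/1277] → run F
t=7: vr[A=1024/423 C=2048/1277 D=512/263 F=2048/1277 G=1024/655 H=1024/1277] → run H
t=8: vr[A=1024/423 C=2048/1277 D=512/263 F=2048/1277 G=1024/655 H=4503552/3985517] → run H
t=9: vr[A=1024/423 C=2048/1277 D=512/263 F=2048/1277 G=1024/655 H=5811200/3985517] → run H
t=10: vr[A=1024/423 C=2048/1277 D=512/263 F=2048/1277 G=1024/655 H=7118848/3985517] → run G
t=11: vr[A=1024/423 C=2048/1277 D=512/263 F=2048/1277 G=2048/655 H=7118848/3985517] → run C
t=12: vr[A=1024/423 C=3072/1277 D=512/263 F=2048/1277 G=2048/655 H=7118848/3985517] → run F
t=13: vr[A=1024/423 C=3072/1277 D=512/263 F=3072/1277 G=2048/655 H=7118848/3985517] → run H
t=14: vr[A=1024/423 C=3072/1277 D=512/263 F=3072/1277 G=2048/655 H=8426496/3985517] → run D
t=15: vr[A=1024/423 C=3072/1277 F=3072/1277 G=2048/655 H=8426496/3985517] → run H
t=16: vr[A=1024/423 C=3072/1277 F=3072/1277 G=2048/655 H=9734144/3985517] → run C
t=17: vr[A=1024/423 C=4096/1277 F=3072/1277 G=2048/655 H=9734144/3985517] → run F
t=18: vr[A=1024/423 C=4096/1277 G=2048/655 H=9734144/3985517] → run A
t=19: vr[A=2048/423 C=4096/1277 G=2048/655 H=9734144/3985517] → run H
t=20: vr[A=2048/423 C=4096/1277 G=2048/655] → run G
t=21: vr[A=2048/423 C=4096/1277 G=3072/655] → run C
t=22: vr[A=2048/423 C=5120/1277 G=3072/655] → run C
t=23: vr[A=2048/423 C=6144/1277 G=3072/655] → run G
t=24: vr[A=2048/423 C=6144/1277 G=4096/655] → run C
t=25: vr[A=2048/423 C=7168/1277 G=4096/655] → run A
t=26: vr[A=1024/141 C=7168/1277 G=4096/655] → run C
t=27: vr[A=1024/141 G=4096/655] → run G
t=28: vr[A=1024/141 G=1024/131] → run A
t=29: vr[A=4096/423 G=1024/131] → run G
t=30: vr[A=4096/423 G=6144/655] → run G
t=31: vr[A=4096/423 G=7168/655] → run A
t=32: vr[G=7168/655] → run G
t=33: (idle)
t=34: (idle)
t=35: (idle)
t=36: (idle)
t=37: (idle)

completion order = D, F, H, C, A, G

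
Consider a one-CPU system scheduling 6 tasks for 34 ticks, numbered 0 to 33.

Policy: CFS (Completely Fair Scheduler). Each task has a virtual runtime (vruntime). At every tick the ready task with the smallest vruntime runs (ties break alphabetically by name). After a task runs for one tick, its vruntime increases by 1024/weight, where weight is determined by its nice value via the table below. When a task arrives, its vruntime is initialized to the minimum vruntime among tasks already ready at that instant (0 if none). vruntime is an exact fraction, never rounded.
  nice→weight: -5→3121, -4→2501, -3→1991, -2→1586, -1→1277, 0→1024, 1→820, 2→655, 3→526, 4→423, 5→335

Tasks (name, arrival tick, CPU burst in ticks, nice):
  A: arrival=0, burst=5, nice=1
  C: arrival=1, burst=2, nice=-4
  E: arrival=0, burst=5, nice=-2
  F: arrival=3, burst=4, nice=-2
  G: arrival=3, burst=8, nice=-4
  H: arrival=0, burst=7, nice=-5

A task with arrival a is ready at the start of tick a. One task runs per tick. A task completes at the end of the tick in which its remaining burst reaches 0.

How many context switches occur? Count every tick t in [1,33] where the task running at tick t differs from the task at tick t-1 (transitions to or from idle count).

t=0: vr[A=0 E=0 H=0] → run A
t=1: vr[A=256/205 C=0 E=0 H=0] → run C
t=2: vr[A=256/205 C=1024/2501 E=0 H=0] → run E
t=3: vr[A=256/205 C=1024/2501 E=512/793 F=0 G=0 H=0] → run F
t=4: vr[A=256/205 C=1024/2501 E=512/793 F=512/793 G=0 H=0] → run G
t=5: vr[A=256/205 C=1024/2501 E=512/793 F=512/793 G=1024/2501 H=0] → run H
t=6: vr[A=256/205 C=1024/2501 E=512/793 F=512/793 G=1024/2501 H=1024/3121] → run H
t=7: vr[A=256/205 C=1024/2501 E=512/793 F=512/793 G=1024/2501 H=2048/3121] → run C
t=8: vr[A=256/205 E=512/793 F=512/793 G=1024/2501 H=2048/3121] → run G
t=9: vr[A=256/205 E=512/793 F=512/793 G=2048/2501 H=2048/3121] → run E
t=10: vr[A=256/205 E=1024/793 F=512/793 G=2048/2501 H=2048/3121] → run F
t=11: vr[A=256/205 E=1024/793 F=1024/793 G=2048/2501 H=2048/3121] → run H
t=12: vr[A=256/205 E=1024/793 F=1024/793 G=2048/2501 H=3072/3121] → run G
t=13: vr[A=256/205 E=1024/793 F=1024/793 G=3072/2501 H=3072/3121] → run H
t=14: vr[A=256/205 E=1024/793 F=1024/793 G=3072/2501 H=4096/3121] → run G
t=15: vr[A=256/205 E=1024/793 F=1024/793 G=4096/2501 H=4096/3121] → run A
t=16: vr[A=512/205 E=1024/793 F=1024/793 G=4096/2501 H=4096/3121] → run E
t=17: vr[A=512/205 E=1536/793 F=1024/793 G=4096/2501 H=4096/3121] → run F
t=18: vr[A=512/205 E=1536/793 F=1536/793 G=4096/2501 H=4096/3121] → run H
t=19: vr[A=512/205 E=1536/793 F=1536/793 G=4096/2501 H=5120/3121] → run G
t=20: vr[A=512/205 E=1536/793 F=1536/793 G=5120/2501 H=5120/3121] → run H
t=21: vr[A=512/205 E=1536/793 F=1536/793 G=5120/2501 H=6144/3121] → run E
t=22: vr[A=512/205 E=2048/793 F=1536/793 G=5120/2501 H=6144/3121] → run F
t=23: vr[A=512/205 E=2048/793 G=5120/2501 H=6144/3121] → run H
t=24: vr[A=512/205 E=2048/793 G=5120/2501] → run G
t=25: vr[A=512/205 E=2048/793 G=6144/2501] → run G
t=26: vr[A=512/205 E=2048/793 G=7168/2501] → run A
t=27: vr[A=768/205 E=2048/793 G=7168/2501] → run E
t=28: vr[A=768/205 G=7168/2501] → run G
t=29: vr[A=768/205] → run A
t=30: vr[A=1024/205] → run A
t=31: (idle)
t=32: (idle)
t=33: (idle)

context switches = 28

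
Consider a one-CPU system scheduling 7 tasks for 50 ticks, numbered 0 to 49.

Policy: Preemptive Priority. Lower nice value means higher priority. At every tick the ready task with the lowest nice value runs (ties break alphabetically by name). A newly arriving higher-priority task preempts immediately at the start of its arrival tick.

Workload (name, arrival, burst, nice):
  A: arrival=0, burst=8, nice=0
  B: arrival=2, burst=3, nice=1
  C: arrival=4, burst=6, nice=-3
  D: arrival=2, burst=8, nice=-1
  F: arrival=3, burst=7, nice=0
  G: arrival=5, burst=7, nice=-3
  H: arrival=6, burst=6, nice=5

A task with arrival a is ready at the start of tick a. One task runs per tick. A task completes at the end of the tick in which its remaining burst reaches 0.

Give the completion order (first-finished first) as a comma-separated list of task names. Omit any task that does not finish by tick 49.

completion order = C, G, D, A, F, B, H

t=0: ready={A} → run A
t=1: ready={A} → run A
t=2: ready={A,B,D} → run D
t=3: ready={A,B,D,F} → run D
t=4: ready={A,B,C,D,F} → run C
t=5: ready={A,B,C,D,F,G} → run C
t=6: ready={A,B,C,D,F,G,H} → run C
t=7: ready={A,B,C,D,F,G,H} → run C
t=8: ready={A,B,C,D,F,G,H} → run C
t=9: ready={A,B,C,D,F,G,H} → run C
t=10: ready={A,B,D,F,G,H} → run G
t=11: ready={A,B,D,F,G,H} → run G
t=12: ready={A,B,D,F,G,H} → run G
t=13: ready={A,B,D,F,G,H} → run G
t=14: ready={A,B,D,F,G,H} → run G
t=15: ready={A,B,D,F,G,H} → run G
t=16: ready={A,B,D,F,G,H} → run G
t=17: ready={A,B,D,F,H} → run D
t=18: ready={A,B,D,F,H} → run D
t=19: ready={A,B,D,F,H} → run D
t=20: ready={A,B,D,F,H} → run D
t=21: ready={A,B,D,F,H} → run D
t=22: ready={A,B,D,F,H} → run D
t=23: ready={A,B,F,H} → run A
t=24: ready={A,B,F,H} → run A
t=25: ready={A,B,F,H} → run A
t=26: ready={A,B,F,H} → run A
t=27: ready={A,B,F,H} → run A
t=28: ready={A,B,F,H} → run A
t=29: ready={B,F,H} → run F
t=30: ready={B,F,H} → run F
t=31: ready={B,F,H} → run F
t=32: ready={B,F,H} → run F
t=33: ready={B,F,H} → run F
t=34: ready={B,F,H} → run F
t=35: ready={B,F,H} → run F
t=36: ready={B,H} → run B
t=37: ready={B,H} → run B
t=38: ready={B,H} → run B
t=39: ready={H} → run H
t=40: ready={H} → run H
t=41: ready={H} → run H
t=42: ready={H} → run H
t=43: ready={H} → run H
t=44: ready={H} → run H
t=45: (idle)
t=46: (idle)
t=47: (idle)
t=48: (idle)
t=49: (idle)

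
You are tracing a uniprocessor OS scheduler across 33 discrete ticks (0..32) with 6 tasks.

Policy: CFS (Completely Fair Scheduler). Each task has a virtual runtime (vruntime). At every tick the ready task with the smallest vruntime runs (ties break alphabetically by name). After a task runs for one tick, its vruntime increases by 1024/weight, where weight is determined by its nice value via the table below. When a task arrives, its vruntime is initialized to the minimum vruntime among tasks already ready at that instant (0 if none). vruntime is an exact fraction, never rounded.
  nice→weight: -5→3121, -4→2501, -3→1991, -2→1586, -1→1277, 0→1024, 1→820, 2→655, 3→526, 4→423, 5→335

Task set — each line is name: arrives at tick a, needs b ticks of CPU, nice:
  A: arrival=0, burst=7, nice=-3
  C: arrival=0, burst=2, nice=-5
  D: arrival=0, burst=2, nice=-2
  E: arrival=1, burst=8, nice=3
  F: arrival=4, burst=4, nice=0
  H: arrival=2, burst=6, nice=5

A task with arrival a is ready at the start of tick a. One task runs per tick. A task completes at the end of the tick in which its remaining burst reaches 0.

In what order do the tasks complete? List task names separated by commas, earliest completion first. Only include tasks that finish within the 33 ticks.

t=0: vr[A=0 C=0 D=0] → run A
t=1: vr[A=1024/1991 C=0 D=0 E=0] → run C
t=2: vr[A=1024/1991 C=1024/3121 D=0 E=0 H=0] → run D
t=3: vr[A=1024/1991 C=1024/3121 D=512/793 E=0 H=0] → run E
t=4: vr[A=1024/1991 C=1024/3121 D=512/793 E=512/263 F=0 H=0] → run F
t=5: vr[A=1024/1991 C=1024/3121 D=512/793 E=512/263 F=1 H=0] → run H
t=6: vr[A=1024/1991 C=1024/3121 D=512/793 E=512/263 F=1 H=1024/335] → run C
t=7: vr[A=1024/1991 D=512/793 E=512/263 F=1 H=1024/335] → run A
t=8: vr[A=2048/1991 D=512/793 E=512/263 F=1 H=1024/335] → run D
t=9: vr[A=2048/1991 E=512/263 F=1 H=1024/335] → run F
t=10: vr[A=2048/1991 E=512/263 F=2 H=1024/335] → run A
t=11: vr[A=3072/1991 E=512/263 F=2 H=1024/335] → run A
t=12: vr[A=4096/1991 E=512/263 F=2 H=1024/335] → run E
t=13: vr[A=4096/1991 E=1024/263 F=2 H=1024/335] → run F
t=14: vr[A=4096/1991 E=1024/263 F=3 H=1024/335] → run A
t=15: vr[A=5120/1991 E=1024/263 F=3 H=1024/335] → run A
t=16: vr[A=6144/1991 E=1024/263 F=3 H=1024/335] → run F
t=17: vr[A=6144/1991 E=1024/263 H=1024/335] → run H
t=18: vr[A=6144/1991 E=1024/263 H=2048/335] → run A
t=19: vr[E=1024/263 H=2048/335] → run E
t=20: vr[E=1536/263 H=2048/335] → run E
t=21: vr[E=2048/263 H=2048/335] → run H
t=22: vr[E=2048/263 H=3072/335] → run E
t=23: vr[E=2560/263 H=3072/335] → run H
t=24: vr[E=2560/263 H=4096/335] → run E
t=25: vr[E=3072/263 H=4096/335] → run E
t=26: vr[E=3584/263 H=4096/335] → run H
t=27: vr[E=3584/263 H=1024/67] → run E
t=28: vr[H=1024/67] → run H
t=29: (idle)
t=30: (idle)
t=31: (idle)
t=32: (idle)

completion order = C, D, F, A, E, H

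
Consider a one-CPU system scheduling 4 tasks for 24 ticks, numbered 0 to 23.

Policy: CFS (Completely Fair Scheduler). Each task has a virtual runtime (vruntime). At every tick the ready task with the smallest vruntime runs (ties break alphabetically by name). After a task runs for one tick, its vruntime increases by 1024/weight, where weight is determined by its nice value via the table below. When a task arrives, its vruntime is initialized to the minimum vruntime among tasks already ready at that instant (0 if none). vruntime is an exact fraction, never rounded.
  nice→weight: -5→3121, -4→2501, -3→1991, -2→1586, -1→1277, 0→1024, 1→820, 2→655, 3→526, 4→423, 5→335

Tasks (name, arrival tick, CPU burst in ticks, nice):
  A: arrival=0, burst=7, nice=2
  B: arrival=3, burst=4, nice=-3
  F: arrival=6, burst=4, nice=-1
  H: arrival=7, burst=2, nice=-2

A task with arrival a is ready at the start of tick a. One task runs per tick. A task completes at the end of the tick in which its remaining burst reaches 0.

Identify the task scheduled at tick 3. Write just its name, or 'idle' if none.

t=0: vr[A=0] → run A
t=1: vr[A=1024/655] → run A
t=2: vr[A=2048/655] → run A
t=3: vr[A=3072/655 B=3072/655] → run A
t=4: vr[A=4096/655 B=3072/655] → run B
t=5: vr[A=4096/655 B=6787072/1304105] → run B
t=6: vr[A=4096/655 B=7457792/1304105 F=7457792/1304105] → run B
t=7: vr[A=4096/655 B=8128512/1304105 F=7457792/1304105 H=7457792/1304105] → run F
t=8: vr[A=4096/655 B=8128512/1304105 F=10859003904/1665342085 H=7457792/1304105] → run H
t=9: vr[A=4096/655 B=8128512/1304105 F=10859003904/1665342085 H=6581730816/1034155265] → run B
t=10: vr[A=4096/655 F=10859003904/1665342085 H=6581730816/1034155265] → run A
t=11: vr[A=1024/131 F=10859003904/1665342085 H=6581730816/1034155265] → run H
t=12: vr[A=1024/131 F=10859003904/1665342085] → run F
t=13: vr[A=1024/131 F=12194407424/1665342085] → run F
t=14: vr[A=1024/131 F=13529810944/1665342085] → run A
t=15: vr[A=6144/655 F=13529810944/1665342085] → run F
t=16: vr[A=6144/655] → run A
t=17: (idle)
t=18: (idle)
t=19: (idle)
t=20: (idle)
t=21: (idle)
t=22: (idle)
t=23: (idle)

running at tick 3 = A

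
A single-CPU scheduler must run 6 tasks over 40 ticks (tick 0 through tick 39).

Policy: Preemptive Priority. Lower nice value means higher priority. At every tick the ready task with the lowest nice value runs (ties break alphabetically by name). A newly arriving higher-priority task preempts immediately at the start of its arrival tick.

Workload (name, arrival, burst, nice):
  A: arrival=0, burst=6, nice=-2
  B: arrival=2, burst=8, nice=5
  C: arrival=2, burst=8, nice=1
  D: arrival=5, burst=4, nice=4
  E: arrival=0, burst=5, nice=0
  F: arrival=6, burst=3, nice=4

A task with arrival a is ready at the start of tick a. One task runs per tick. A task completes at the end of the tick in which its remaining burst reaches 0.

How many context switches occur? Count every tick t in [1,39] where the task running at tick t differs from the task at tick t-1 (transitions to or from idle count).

t=0: ready={A,E} → run A
t=1: ready={A,E} → run A
t=2: ready={A,B,C,E} → run A
t=3: ready={A,B,C,E} → run A
t=4: ready={A,B,C,E} → run A
t=5: ready={A,B,C,D,E} → run A
t=6: ready={B,C,D,E,F} → run E
t=7: ready={B,C,D,E,F} → run E
t=8: ready={B,C,D,E,F} → run E
t=9: ready={B,C,D,E,F} → run E
t=10: ready={B,C,D,E,F} → run E
t=11: ready={B,C,D,F} → run C
t=12: ready={B,C,D,F} → run C
t=13: ready={B,C,D,F} → run C
t=14: ready={B,C,D,F} → run C
t=15: ready={B,C,D,F} → run C
t=16: ready={B,C,D,F} → run C
t=17: ready={B,C,D,F} → run C
t=18: ready={B,C,D,F} → run C
t=19: ready={B,D,F} → run D
t=20: ready={B,D,F} → run D
t=21: ready={B,D,F} → run D
t=22: ready={B,D,F} → run D
t=23: ready={B,F} → run F
t=24: ready={B,F} → run F
t=25: ready={B,F} → run F
t=26: ready={B} → run B
t=27: ready={B} → run B
t=28: ready={B} → run B
t=29: ready={B} → run B
t=30: ready={B} → run B
t=31: ready={B} → run B
t=32: ready={B} → run B
t=33: ready={B} → run B
t=34: (idle)
t=35: (idle)
t=36: (idle)
t=37: (idle)
t=38: (idle)
t=39: (idle)

context switches = 6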